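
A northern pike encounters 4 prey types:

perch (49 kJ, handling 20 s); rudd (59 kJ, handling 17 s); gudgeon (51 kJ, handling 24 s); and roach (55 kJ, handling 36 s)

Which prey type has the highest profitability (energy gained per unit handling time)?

rudd

Profitability E/h (kJ/s): perch = 49/20 = 2.45, rudd = 59/17 = 3.47, gudgeon = 51/24 = 2.12, roach = 55/36 = 1.53.
Ranked: rudd > perch > gudgeon > roach.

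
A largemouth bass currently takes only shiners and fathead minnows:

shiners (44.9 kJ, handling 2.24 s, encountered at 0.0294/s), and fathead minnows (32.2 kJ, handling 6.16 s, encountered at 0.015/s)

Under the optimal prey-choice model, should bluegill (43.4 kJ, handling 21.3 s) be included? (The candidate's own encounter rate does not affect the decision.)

On shiners and fathead minnows alone, R = ΣλE/(1+Σλh) = 1.803/1.158 = 1.557 kJ/s.
bluegill: E/h = 43.4/21.3 = 2.038 kJ/s.
Since 2.038 > R, including bluegill increases the long-run rate.

Yes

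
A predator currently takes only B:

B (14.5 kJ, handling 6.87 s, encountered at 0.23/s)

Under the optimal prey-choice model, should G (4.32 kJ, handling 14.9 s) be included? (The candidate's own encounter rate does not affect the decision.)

On B alone, R = ΣλE/(1+Σλh) = 3.335/2.58 = 1.293 kJ/s.
G: E/h = 4.32/14.9 = 0.2899 kJ/s.
0.2899 < 1.293, so adding G would lower the average — exclude it.

No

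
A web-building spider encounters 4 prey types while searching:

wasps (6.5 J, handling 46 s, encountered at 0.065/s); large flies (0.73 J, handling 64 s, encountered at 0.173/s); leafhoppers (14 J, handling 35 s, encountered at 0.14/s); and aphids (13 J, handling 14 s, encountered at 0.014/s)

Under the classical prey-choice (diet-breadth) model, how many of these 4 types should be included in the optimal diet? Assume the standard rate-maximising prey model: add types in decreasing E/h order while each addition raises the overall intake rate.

Profitabilities (E/h, J/s): aphids 0.929, leafhoppers 0.4, wasps 0.141, large flies 0.0114. Add prey in this order while the next type's profitability exceeds the intake rate on those already taken.
Rate on top 1: 0.1522. leafhoppers: 0.4 > 0.1522 → include.
Rate on top 2: 0.3514. wasps: 0.141 < 0.3514 → exclude; stop.
Optimal diet: aphids, leafhoppers — 2 of 4 types.

2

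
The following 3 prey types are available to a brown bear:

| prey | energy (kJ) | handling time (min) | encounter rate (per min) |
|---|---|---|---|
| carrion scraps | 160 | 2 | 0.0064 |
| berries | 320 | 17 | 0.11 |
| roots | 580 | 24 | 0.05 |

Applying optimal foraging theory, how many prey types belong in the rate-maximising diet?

3

Profitabilities (E/h, kJ/min): carrion scraps 80, roots 24.2, berries 18.8. Add prey in this order while the next type's profitability exceeds the intake rate on those already taken.
Rate on top 1: 1.011. roots: 24.2 > 1.011 → include.
Rate on top 2: 13.57. berries: 18.8 > 13.57 → include.
Optimal diet: carrion scraps, roots, berries — 3 of 3 types.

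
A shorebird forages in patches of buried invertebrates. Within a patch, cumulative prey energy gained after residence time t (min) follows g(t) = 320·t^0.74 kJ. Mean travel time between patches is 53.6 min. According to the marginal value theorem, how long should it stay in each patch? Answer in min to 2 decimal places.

By the marginal value theorem, leave when the instantaneous gain rate g'(t) equals the habitat-wide average g(t)/(T + t).
g'(t) = 0.74·320·t^-0.26. Setting 0.74·320·t^-0.26 = 320·t^0.74/(53.6+t) gives 0.74(53.6+t) = t, so 0.26·t = 0.74×53.6.
t* = 0.74×53.6/0.26 = 152.6 min.

152.55 min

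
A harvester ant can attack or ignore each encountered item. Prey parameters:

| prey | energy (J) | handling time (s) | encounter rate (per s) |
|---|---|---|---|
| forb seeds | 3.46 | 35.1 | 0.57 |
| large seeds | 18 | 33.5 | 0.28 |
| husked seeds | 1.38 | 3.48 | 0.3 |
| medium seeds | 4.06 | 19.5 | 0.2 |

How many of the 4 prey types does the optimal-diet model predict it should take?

Profitabilities (E/h, J/s): large seeds 0.537, husked seeds 0.397, medium seeds 0.208, forb seeds 0.0986. Add prey in this order while the next type's profitability exceeds the intake rate on those already taken.
Rate on top 1: 0.4855. husked seeds: 0.397 < 0.4855 → exclude; stop.
Optimal diet: large seeds — 1 of 4 types.

1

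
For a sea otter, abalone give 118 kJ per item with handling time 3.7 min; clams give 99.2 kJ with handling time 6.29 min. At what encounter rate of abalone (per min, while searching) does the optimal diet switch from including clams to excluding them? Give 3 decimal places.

The zero-one rule: include clams iff E₂/h₂ > λE₁/(1+λh₁). Equality gives the switch point.
λE₁h₂ = E₂ + λE₂h₁ ⇒ λ = E₂/(E₁h₂ − E₂h₁) = 99.2/(742.2 − 367) = 0.2644 per min.

0.264 per min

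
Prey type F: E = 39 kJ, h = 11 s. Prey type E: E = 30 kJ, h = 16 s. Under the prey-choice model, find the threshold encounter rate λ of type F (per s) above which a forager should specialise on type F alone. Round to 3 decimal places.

Drop type E once their profitability E₂/h₂ falls below the rate achievable on type F alone: E₂/h₂ = λE₁/(1 + λh₁).
Solve for λ: λE₁h₂ = E₂(1 + λh₁) → λ(E₁h₂ − E₂h₁) = E₂ → λ = E₂/(E₁h₂ − E₂h₁).
λ = 30/(39×16 − 30×11) = 30/294 = 0.102 per s.

0.102 per s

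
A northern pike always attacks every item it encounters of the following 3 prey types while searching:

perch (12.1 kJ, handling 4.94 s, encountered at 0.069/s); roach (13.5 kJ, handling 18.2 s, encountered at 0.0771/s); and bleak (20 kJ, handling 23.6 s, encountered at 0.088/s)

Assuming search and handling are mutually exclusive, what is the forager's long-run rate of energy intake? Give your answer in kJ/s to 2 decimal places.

R = (0.069×12.1 + 0.0771×13.5 + 0.088×20) / (1 + 0.069×4.94 + 0.0771×18.2 + 0.088×23.6) = 3.636/4.821 = 0.7542 kJ/s.

0.75 kJ/s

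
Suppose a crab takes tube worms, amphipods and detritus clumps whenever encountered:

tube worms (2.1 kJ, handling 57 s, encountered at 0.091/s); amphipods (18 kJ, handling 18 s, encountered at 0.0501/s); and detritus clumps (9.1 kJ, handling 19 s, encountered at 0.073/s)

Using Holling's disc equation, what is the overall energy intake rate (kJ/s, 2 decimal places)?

0.21 kJ/s

R = Σλ_iE_i / (1 + Σλ_ih_i)
Numerator: 0.091×2.1 + 0.0501×18 + 0.073×9.1 = 1.757
Denominator: 1 + 0.091×57 + 0.0501×18 + 0.073×19 = 8.476
R = 1.757/8.476 = 0.2073 kJ/s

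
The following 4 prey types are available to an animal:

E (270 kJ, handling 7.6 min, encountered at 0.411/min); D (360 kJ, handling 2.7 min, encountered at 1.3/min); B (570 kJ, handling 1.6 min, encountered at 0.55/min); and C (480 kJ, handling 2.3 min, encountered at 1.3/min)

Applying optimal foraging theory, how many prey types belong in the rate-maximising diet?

2

E/h in descending order: B 356, C 209, D 133, E 35.5 kJ/min. The optimal diet is the largest prefix of this list for which every included type satisfies E_i/h_i > R on the types above it.
Rate on top 1: 166.8. C: 209 > 166.8 → include.
Rate on top 2: 192.5. D: 133 < 192.5 → exclude; stop.
Optimal diet: B, C — 2 of 4 types.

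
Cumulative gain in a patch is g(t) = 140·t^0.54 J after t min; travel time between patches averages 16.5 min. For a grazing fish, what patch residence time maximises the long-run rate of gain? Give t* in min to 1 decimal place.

19.4 min

Optimal t* satisfies g'(t*) = g(t*)/(T + t*).
g'(t) = 0.54·140·t^-0.46. Setting 0.54·140·t^-0.46 = 140·t^0.54/(16.5+t) gives 0.54(16.5+t) = t, so 0.46·t = 0.54×16.5.
t* = 0.54×16.5/0.46 = 19.37 min.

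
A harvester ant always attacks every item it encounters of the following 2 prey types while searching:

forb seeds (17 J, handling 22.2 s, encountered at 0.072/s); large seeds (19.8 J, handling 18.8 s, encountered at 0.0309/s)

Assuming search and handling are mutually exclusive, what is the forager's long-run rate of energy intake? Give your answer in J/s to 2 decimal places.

Energy encountered per unit search time: 0.072×17 + 0.0309×19.8 = 1.836 J/s.
Handling time per unit search time: 0.072×22.2 + 0.0309×18.8 = 2.179.
Rate = 1.836/(1 + 2.179) = 0.5774 J/s.

0.58 J/s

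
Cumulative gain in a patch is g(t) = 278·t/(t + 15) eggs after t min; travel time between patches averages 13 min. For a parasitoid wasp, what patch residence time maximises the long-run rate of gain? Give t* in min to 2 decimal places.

By the marginal value theorem, leave when the instantaneous gain rate g'(t) equals the habitat-wide average g(t)/(T + t).
g'(t) = 278·15/(t + 15)². Setting 278·15/(t+15)² = 278t/[(t+15)(13+t)] gives 15(13+t) = t(t+15), so t² = 15×13 = 195.
t* = √195 = 13.96 min.

13.96 min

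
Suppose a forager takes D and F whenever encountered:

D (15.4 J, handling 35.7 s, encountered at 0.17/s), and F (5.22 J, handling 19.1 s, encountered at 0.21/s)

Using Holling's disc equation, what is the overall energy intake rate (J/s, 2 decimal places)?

0.34 J/s

Energy encountered per unit search time: 0.17×15.4 + 0.21×5.22 = 3.714 J/s.
Handling time per unit search time: 0.17×35.7 + 0.21×19.1 = 10.08.
Rate = 3.714/(1 + 10.08) = 0.3352 J/s.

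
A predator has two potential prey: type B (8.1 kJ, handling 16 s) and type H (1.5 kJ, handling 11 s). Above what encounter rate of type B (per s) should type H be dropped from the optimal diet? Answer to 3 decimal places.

0.023 per s

The zero-one rule: include type H iff E₂/h₂ > λE₁/(1+λh₁). Equality gives the switch point.
λE₁h₂ = E₂ + λE₂h₁ ⇒ λ = E₂/(E₁h₂ − E₂h₁) = 1.5/(89.1 − 24) = 0.02304 per s.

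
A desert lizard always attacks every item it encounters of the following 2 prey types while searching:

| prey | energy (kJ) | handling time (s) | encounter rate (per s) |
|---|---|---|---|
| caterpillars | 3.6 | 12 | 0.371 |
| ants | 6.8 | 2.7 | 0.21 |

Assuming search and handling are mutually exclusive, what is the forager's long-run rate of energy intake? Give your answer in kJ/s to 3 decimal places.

Energy encountered per unit search time: 0.371×3.6 + 0.21×6.8 = 2.764 kJ/s.
Handling time per unit search time: 0.371×12 + 0.21×2.7 = 5.019.
Rate = 2.764/(1 + 5.019) = 0.4591 kJ/s.

0.459 kJ/s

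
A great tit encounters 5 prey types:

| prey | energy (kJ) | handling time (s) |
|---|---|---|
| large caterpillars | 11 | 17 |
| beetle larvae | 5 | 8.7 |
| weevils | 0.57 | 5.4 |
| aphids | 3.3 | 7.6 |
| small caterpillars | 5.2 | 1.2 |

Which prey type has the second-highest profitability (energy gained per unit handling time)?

large caterpillars

In descending order of E/h:
small caterpillars: 5.2/1.2 = 4.33 kJ/s
large caterpillars: 11/17 = 0.647 kJ/s
beetle larvae: 5/8.7 = 0.575 kJ/s
aphids: 3.3/7.6 = 0.434 kJ/s
weevils: 0.57/5.4 = 0.106 kJ/s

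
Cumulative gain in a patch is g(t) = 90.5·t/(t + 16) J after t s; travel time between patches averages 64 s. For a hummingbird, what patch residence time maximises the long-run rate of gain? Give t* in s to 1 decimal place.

By the marginal value theorem, leave when the instantaneous gain rate g'(t) equals the habitat-wide average g(t)/(T + t).
g'(t) = 90.5·16/(t + 16)². Setting 90.5·16/(t+16)² = 90.5t/[(t+16)(64+t)] gives 16(64+t) = t(t+16), so t² = 16×64 = 1024.
t* = √1024 = 32 s.

32.0 s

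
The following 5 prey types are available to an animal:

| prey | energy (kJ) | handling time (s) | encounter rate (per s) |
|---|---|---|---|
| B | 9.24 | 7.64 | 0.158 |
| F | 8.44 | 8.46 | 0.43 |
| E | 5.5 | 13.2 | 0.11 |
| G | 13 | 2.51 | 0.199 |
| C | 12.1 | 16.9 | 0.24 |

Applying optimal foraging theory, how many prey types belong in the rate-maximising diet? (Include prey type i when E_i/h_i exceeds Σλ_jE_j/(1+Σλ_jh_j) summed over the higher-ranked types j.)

E/h in descending order: G 5.18, B 1.21, F 0.998, C 0.716, E 0.417 kJ/s. The optimal diet is the largest prefix of this list for which every included type satisfies E_i/h_i > R on the types above it.
Rate on top 1: 1.725. B: 1.21 < 1.725 → exclude; stop.
Optimal diet: G — 1 of 5 types.

1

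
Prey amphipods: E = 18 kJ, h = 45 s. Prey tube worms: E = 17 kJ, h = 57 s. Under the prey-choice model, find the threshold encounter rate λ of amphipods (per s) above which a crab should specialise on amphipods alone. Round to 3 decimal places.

The zero-one rule: include tube worms iff E₂/h₂ > λE₁/(1+λh₁). Equality gives the switch point.
λE₁h₂ = E₂ + λE₂h₁ ⇒ λ = E₂/(E₁h₂ − E₂h₁) = 17/(1026 − 765) = 0.06513 per s.

0.065 per s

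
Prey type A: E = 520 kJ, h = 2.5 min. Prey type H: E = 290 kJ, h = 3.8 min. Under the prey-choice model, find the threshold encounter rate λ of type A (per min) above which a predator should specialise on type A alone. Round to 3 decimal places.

The zero-one rule: include type H iff E₂/h₂ > λE₁/(1+λh₁). Equality gives the switch point.
λE₁h₂ = E₂ + λE₂h₁ ⇒ λ = E₂/(E₁h₂ − E₂h₁) = 290/(1976 − 725) = 0.2318 per min.

0.232 per min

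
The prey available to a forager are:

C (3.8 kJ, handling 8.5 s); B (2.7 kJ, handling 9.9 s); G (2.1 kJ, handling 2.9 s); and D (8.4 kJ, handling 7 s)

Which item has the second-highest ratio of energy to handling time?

In descending order of E/h:
D: 8.4/7 = 1.2 kJ/s
G: 2.1/2.9 = 0.724 kJ/s
C: 3.8/8.5 = 0.447 kJ/s
B: 2.7/9.9 = 0.273 kJ/s

G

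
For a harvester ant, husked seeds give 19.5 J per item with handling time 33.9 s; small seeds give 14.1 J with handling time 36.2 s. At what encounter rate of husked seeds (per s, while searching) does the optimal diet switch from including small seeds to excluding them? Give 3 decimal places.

The zero-one rule: include small seeds iff E₂/h₂ > λE₁/(1+λh₁). Equality gives the switch point.
λE₁h₂ = E₂ + λE₂h₁ ⇒ λ = E₂/(E₁h₂ − E₂h₁) = 14.1/(705.9 − 478) = 0.06187 per s.

0.062 per s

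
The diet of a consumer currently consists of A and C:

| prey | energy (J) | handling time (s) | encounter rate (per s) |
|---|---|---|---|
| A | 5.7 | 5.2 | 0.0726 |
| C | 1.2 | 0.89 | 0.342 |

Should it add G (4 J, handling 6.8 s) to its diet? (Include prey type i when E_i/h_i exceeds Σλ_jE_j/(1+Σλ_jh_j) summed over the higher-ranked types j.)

Yes

Intake rate on the current diet: R = (0.0726×5.7 + 0.342×1.2) / (1 + 0.0726×5.2 + 0.342×0.89) = 0.8242/1.682 = 0.4901 J/s.
G: E/h = 4/6.8 = 0.5882 J/s.
0.5882 > 0.4901, so adding G raises the average — include it.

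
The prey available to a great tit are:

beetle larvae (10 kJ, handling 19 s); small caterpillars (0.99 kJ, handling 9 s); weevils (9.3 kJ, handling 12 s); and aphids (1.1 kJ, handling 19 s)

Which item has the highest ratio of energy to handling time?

In descending order of E/h:
weevils: 9.3/12 = 0.775 kJ/s
beetle larvae: 10/19 = 0.526 kJ/s
small caterpillars: 0.99/9 = 0.11 kJ/s
aphids: 1.1/19 = 0.0579 kJ/s

weevils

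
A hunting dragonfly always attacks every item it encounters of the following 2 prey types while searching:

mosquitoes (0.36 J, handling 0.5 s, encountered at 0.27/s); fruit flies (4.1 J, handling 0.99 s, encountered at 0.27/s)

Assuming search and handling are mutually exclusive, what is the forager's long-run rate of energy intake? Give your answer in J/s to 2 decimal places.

Energy encountered per unit search time: 0.27×0.36 + 0.27×4.1 = 1.204 J/s.
Handling time per unit search time: 0.27×0.5 + 0.27×0.99 = 0.4023.
Rate = 1.204/(1 + 0.4023) = 0.8587 J/s.

0.86 J/s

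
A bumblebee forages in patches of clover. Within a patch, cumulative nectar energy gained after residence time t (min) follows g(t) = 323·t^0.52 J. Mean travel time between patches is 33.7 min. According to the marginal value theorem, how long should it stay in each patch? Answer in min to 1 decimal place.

By the marginal value theorem, leave when the instantaneous gain rate g'(t) equals the habitat-wide average g(t)/(T + t).
g'(t) = 0.52·323·t^-0.48. Setting 0.52·323·t^-0.48 = 323·t^0.52/(33.7+t) gives 0.52(33.7+t) = t, so 0.48·t = 0.52×33.7.
t* = 0.52×33.7/0.48 = 36.51 min.

36.5 min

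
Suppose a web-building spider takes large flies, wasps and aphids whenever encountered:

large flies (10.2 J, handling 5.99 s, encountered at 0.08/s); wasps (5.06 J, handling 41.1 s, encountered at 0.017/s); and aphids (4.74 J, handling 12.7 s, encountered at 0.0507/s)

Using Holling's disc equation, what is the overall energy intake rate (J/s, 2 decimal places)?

0.40 J/s

R = Σλ_iE_i / (1 + Σλ_ih_i)
Numerator: 0.08×10.2 + 0.017×5.06 + 0.0507×4.74 = 1.142
Denominator: 1 + 0.08×5.99 + 0.017×41.1 + 0.0507×12.7 = 2.822
R = 1.142/2.822 = 0.4048 J/s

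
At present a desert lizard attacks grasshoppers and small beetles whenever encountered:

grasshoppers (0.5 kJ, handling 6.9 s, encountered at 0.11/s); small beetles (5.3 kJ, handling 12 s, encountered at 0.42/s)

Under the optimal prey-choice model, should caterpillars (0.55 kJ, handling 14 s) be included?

No

On grasshoppers and small beetles alone, R = ΣλE/(1+Σλh) = 2.281/6.799 = 0.3355 kJ/s.
Profitability of caterpillars: 0.55/14 = 0.03929 kJ/s.
Since 0.03929 < R, time spent handling caterpillars is better spent searching.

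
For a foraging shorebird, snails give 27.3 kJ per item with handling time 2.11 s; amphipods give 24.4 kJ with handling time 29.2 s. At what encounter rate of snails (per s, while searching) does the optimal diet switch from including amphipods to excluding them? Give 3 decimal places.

0.033 per s

Drop amphipods once their profitability E₂/h₂ falls below the rate achievable on snails alone: E₂/h₂ = λE₁/(1 + λh₁).
Solve for λ: λE₁h₂ = E₂(1 + λh₁) → λ(E₁h₂ − E₂h₁) = E₂ → λ = E₂/(E₁h₂ − E₂h₁).
λ = 24.4/(27.3×29.2 − 24.4×2.11) = 24.4/745.7 = 0.03272 per s.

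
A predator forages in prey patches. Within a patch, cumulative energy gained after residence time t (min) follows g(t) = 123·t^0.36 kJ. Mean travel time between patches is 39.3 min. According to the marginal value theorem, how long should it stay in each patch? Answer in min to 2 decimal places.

Optimal t* satisfies g'(t*) = g(t*)/(T + t*).
g'(t) = 0.36·123·t^-0.64. Setting 0.36·123·t^-0.64 = 123·t^0.36/(39.3+t) gives 0.36(39.3+t) = t, so 0.64·t = 0.36×39.3.
t* = 0.36×39.3/0.64 = 22.11 min.

22.11 min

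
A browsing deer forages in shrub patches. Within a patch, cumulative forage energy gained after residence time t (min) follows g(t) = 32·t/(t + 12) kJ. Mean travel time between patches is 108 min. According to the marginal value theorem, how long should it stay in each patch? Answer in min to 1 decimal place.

By the marginal value theorem, leave when the instantaneous gain rate g'(t) equals the habitat-wide average g(t)/(T + t).
g'(t) = 32·12/(t + 12)². Setting 32·12/(t+12)² = 32t/[(t+12)(108+t)] gives 12(108+t) = t(t+12), so t² = 12×108 = 1296.
t* = √1296 = 36 min.

36.0 min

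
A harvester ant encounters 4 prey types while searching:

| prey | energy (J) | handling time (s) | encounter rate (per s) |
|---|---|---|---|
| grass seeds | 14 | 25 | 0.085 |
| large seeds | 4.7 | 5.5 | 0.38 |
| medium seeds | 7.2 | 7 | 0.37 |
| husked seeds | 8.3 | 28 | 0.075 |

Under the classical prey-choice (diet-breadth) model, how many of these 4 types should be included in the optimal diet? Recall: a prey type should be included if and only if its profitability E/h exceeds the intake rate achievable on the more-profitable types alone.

Profitabilities (E/h, J/s): medium seeds 1.03, large seeds 0.855, grass seeds 0.56, husked seeds 0.296. Add prey in this order while the next type's profitability exceeds the intake rate on those already taken.
Rate on top 1: 0.7421. large seeds: 0.855 > 0.7421 → include.
Rate on top 2: 0.7835. grass seeds: 0.56 < 0.7835 → exclude; stop.
Optimal diet: medium seeds, large seeds — 2 of 4 types.

2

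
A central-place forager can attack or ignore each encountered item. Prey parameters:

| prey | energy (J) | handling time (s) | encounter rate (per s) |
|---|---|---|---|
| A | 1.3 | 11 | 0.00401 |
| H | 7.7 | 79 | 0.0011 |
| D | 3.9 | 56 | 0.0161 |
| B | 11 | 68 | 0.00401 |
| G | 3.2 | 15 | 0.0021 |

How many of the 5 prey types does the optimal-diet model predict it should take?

5

Rank by E/h (J/s): G 0.213, B 0.162, A 0.118, H 0.0975, D 0.0696. Include each in turn until the next type's E/h falls below the running intake rate.
Rate on top 1: 0.006515. B: 0.162 > 0.006515 → include.
Rate on top 2: 0.03897. A: 0.118 > 0.03897 → include.
Rate on top 3: 0.04157. H: 0.0975 > 0.04157 → include.
Rate on top 4: 0.04495. D: 0.0696 > 0.04495 → include.
Optimal diet: G, B, A, H, D — 5 of 5 types.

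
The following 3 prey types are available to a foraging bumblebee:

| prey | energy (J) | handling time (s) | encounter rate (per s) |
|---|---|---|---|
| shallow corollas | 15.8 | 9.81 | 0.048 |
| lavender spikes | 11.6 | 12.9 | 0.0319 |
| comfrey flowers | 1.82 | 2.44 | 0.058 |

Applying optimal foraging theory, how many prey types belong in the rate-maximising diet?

Profitabilities (E/h, J/s): shallow corollas 1.61, lavender spikes 0.899, comfrey flowers 0.746. Add prey in this order while the next type's profitability exceeds the intake rate on those already taken.
Rate on top 1: 0.5156. lavender spikes: 0.899 > 0.5156 → include.
Rate on top 2: 0.5995. comfrey flowers: 0.746 > 0.5995 → include.
Optimal diet: shallow corollas, lavender spikes, comfrey flowers — 3 of 3 types.

3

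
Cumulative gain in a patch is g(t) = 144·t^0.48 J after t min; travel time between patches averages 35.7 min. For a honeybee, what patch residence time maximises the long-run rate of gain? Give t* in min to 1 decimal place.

33.0 min

Optimal t* satisfies g'(t*) = g(t*)/(T + t*).
g'(t) = 0.48·144·t^-0.52. Setting 0.48·144·t^-0.52 = 144·t^0.48/(35.7+t) gives 0.48(35.7+t) = t, so 0.52·t = 0.48×35.7.
t* = 0.48×35.7/0.52 = 32.95 min.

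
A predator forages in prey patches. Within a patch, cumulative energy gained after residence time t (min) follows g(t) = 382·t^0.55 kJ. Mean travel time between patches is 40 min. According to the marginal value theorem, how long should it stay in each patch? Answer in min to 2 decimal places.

48.89 min

By the marginal value theorem, leave when the instantaneous gain rate g'(t) equals the habitat-wide average g(t)/(T + t).
g'(t) = 0.55·382·t^-0.45. Setting 0.55·382·t^-0.45 = 382·t^0.55/(40+t) gives 0.55(40+t) = t, so 0.45·t = 0.55×40.
t* = 0.55×40/0.45 = 48.89 min.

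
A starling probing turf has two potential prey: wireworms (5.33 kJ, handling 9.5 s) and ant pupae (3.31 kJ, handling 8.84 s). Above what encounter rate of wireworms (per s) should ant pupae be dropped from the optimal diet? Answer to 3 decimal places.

At the threshold, the rate on wireworms alone equals the profitability of ant pupae: λ·5.33/(1 + λ·9.5) = 3.31/8.84 = 0.3744.
Rearranging, λ(5.33 − 0.3744×9.5) = 0.3744, so λ = 0.3744/1.773 = 0.2112 per s.

0.211 per s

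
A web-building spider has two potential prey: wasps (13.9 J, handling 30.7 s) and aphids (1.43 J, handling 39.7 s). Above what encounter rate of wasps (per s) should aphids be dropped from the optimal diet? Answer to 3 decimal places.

0.003 per s

The zero-one rule: include aphids iff E₂/h₂ > λE₁/(1+λh₁). Equality gives the switch point.
λE₁h₂ = E₂ + λE₂h₁ ⇒ λ = E₂/(E₁h₂ − E₂h₁) = 1.43/(551.8 − 43.9) = 0.002815 per s.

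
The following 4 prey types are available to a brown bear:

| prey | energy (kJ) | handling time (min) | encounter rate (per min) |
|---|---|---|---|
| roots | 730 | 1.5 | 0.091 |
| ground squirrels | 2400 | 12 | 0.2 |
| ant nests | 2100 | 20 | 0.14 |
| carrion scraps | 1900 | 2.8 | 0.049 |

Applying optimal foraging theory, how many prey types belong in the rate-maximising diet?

Rank by E/h (kJ/min): carrion scraps 679, roots 487, ground squirrels 200, ant nests 105. Include each in turn until the next type's E/h falls below the running intake rate.
Rate on top 1: 81.87. roots: 487 > 81.87 → include.
Rate on top 2: 125.2. ground squirrels: 200 > 125.2 → include.
Rate on top 3: 174.1. ant nests: 105 < 174.1 → exclude; stop.
Optimal diet: carrion scraps, roots, ground squirrels — 3 of 4 types.

3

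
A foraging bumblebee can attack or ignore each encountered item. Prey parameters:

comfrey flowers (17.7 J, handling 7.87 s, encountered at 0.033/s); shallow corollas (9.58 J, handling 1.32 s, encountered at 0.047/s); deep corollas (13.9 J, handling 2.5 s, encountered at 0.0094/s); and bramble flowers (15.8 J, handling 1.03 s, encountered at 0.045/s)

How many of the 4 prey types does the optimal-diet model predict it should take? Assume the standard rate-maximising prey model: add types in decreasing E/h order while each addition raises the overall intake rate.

Rank by E/h (J/s): bramble flowers 15.3, shallow corollas 7.26, deep corollas 5.56, comfrey flowers 2.25. Include each in turn until the next type's E/h falls below the running intake rate.
Rate on top 1: 0.6795. shallow corollas: 7.26 > 0.6795 → include.
Rate on top 2: 1.048. deep corollas: 5.56 > 1.048 → include.
Rate on top 3: 1.141. comfrey flowers: 2.25 > 1.141 → include.
Optimal diet: bramble flowers, shallow corollas, deep corollas, comfrey flowers — 4 of 4 types.

4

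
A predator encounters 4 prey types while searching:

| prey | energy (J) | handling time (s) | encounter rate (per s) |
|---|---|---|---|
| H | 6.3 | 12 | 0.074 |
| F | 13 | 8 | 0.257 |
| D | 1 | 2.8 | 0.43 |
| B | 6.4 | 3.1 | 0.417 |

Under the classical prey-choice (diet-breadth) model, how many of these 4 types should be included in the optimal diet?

Rank by E/h (J/s): B 2.06, F 1.62, H 0.525, D 0.357. Include each in turn until the next type's E/h falls below the running intake rate.
Rate on top 1: 1.164. F: 1.62 > 1.164 → include.
Rate on top 2: 1.382. H: 0.525 < 1.382 → exclude; stop.
Optimal diet: B, F — 2 of 4 types.

2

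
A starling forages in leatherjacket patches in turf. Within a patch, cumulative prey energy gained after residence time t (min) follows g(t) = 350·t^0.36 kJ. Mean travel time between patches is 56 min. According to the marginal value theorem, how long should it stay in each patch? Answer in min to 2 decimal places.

31.50 min

Maximise g(t)/(T+t): set derivative to zero → g'(t)(T+t) = g(t).
g'(t) = 0.36·350·t^-0.64. Setting 0.36·350·t^-0.64 = 350·t^0.36/(56+t) gives 0.36(56+t) = t, so 0.64·t = 0.36×56.
t* = 0.36×56/0.64 = 31.5 min.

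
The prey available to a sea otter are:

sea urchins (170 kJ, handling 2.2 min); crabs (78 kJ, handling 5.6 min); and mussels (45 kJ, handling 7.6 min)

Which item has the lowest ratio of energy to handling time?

Profitability E/h (kJ/min): sea urchins = 170/2.2 = 77.3, crabs = 78/5.6 = 13.9, mussels = 45/7.6 = 5.92.
Ranked: sea urchins > crabs > mussels.

mussels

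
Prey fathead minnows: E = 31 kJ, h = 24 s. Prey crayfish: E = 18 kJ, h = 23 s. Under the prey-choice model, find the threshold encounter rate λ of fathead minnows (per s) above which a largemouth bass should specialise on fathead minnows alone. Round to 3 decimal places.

The zero-one rule: include crayfish iff E₂/h₂ > λE₁/(1+λh₁). Equality gives the switch point.
λE₁h₂ = E₂ + λE₂h₁ ⇒ λ = E₂/(E₁h₂ − E₂h₁) = 18/(713 − 432) = 0.06406 per s.

0.064 per s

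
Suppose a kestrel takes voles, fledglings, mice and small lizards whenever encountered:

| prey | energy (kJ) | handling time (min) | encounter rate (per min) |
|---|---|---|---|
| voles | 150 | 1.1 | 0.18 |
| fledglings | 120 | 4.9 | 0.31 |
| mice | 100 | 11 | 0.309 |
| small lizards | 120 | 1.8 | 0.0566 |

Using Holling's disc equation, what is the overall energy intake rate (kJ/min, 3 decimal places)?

16.387 kJ/min

R = Σλ_iE_i / (1 + Σλ_ih_i)
Numerator: 0.18×150 + 0.31×120 + 0.309×100 + 0.0566×120 = 101.9
Denominator: 1 + 0.18×1.1 + 0.31×4.9 + 0.309×11 + 0.0566×1.8 = 6.218
R = 101.9/6.218 = 16.39 kJ/min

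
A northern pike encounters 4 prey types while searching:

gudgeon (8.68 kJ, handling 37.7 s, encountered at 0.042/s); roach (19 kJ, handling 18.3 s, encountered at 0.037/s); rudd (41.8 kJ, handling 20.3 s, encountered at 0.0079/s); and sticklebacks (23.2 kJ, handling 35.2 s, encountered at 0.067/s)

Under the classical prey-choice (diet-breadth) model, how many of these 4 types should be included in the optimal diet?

E/h in descending order: rudd 2.06, roach 1.04, sticklebacks 0.659, gudgeon 0.23 kJ/s. The optimal diet is the largest prefix of this list for which every included type satisfies E_i/h_i > R on the types above it.
Rate on top 1: 0.2846. roach: 1.04 > 0.2846 → include.
Rate on top 2: 0.5623. sticklebacks: 0.659 > 0.5623 → include.
Rate on top 3: 0.6167. gudgeon: 0.23 < 0.6167 → exclude; stop.
Optimal diet: rudd, roach, sticklebacks — 3 of 4 types.

3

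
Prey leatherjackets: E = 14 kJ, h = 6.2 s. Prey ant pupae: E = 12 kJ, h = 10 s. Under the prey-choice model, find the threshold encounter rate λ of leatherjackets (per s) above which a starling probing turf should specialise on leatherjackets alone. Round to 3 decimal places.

The zero-one rule: include ant pupae iff E₂/h₂ > λE₁/(1+λh₁). Equality gives the switch point.
λE₁h₂ = E₂ + λE₂h₁ ⇒ λ = E₂/(E₁h₂ − E₂h₁) = 12/(140 − 74.4) = 0.1829 per s.

0.183 per s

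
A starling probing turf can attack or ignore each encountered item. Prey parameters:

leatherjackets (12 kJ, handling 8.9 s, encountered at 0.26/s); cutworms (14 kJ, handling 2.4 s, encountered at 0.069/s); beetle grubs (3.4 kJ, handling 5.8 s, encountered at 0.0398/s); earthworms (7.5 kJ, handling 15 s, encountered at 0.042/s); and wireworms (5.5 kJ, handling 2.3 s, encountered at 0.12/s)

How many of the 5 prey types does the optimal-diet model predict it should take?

Profitabilities (E/h, kJ/s): cutworms 5.83, wireworms 2.39, leatherjackets 1.35, beetle grubs 0.586, earthworms 0.5. Add prey in this order while the next type's profitability exceeds the intake rate on those already taken.
Rate on top 1: 0.8288. wireworms: 2.39 > 0.8288 → include.
Rate on top 2: 1.128. leatherjackets: 1.35 > 1.128 → include.
Rate on top 3: 1.264. beetle grubs: 0.586 < 1.264 → exclude; stop.
Optimal diet: cutworms, wireworms, leatherjackets — 3 of 5 types.

3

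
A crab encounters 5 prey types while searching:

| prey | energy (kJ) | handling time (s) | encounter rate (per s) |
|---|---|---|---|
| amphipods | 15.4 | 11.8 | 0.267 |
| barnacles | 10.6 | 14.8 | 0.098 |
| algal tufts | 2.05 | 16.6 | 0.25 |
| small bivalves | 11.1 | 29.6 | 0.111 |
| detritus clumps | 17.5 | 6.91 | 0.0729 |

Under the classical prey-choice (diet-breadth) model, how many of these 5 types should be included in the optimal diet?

Profitabilities (E/h, kJ/s): detritus clumps 2.53, amphipods 1.31, barnacles 0.716, small bivalves 0.375, algal tufts 0.123. Add prey in this order while the next type's profitability exceeds the intake rate on those already taken.
Rate on top 1: 0.8484. amphipods: 1.31 > 0.8484 → include.
Rate on top 2: 1.158. barnacles: 0.716 < 1.158 → exclude; stop.
Optimal diet: detritus clumps, amphipods — 2 of 5 types.

2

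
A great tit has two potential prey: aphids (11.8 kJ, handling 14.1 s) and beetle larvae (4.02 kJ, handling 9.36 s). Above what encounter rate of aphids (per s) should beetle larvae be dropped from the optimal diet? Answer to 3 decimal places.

0.075 per s

The zero-one rule: include beetle larvae iff E₂/h₂ > λE₁/(1+λh₁). Equality gives the switch point.
λE₁h₂ = E₂ + λE₂h₁ ⇒ λ = E₂/(E₁h₂ − E₂h₁) = 4.02/(110.4 − 56.68) = 0.07477 per s.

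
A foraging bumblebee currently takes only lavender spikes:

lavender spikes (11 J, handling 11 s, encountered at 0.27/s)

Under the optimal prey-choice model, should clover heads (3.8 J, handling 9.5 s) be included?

No

Current rate: (0.27×11)/(1 + 0.27×11) = 0.7481 J/s.
Profitability of clover heads: 3.8/9.5 = 0.4 J/s.
Since 0.4 < R, time spent handling clover heads is better spent searching.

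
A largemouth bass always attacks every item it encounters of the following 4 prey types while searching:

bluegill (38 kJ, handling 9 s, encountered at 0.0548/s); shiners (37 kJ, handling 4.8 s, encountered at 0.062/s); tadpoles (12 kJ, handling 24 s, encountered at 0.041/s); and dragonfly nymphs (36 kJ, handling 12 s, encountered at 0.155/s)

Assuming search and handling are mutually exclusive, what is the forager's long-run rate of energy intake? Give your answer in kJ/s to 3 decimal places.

R = Σλ_iE_i / (1 + Σλ_ih_i)
Numerator: 0.0548×38 + 0.062×37 + 0.041×12 + 0.155×36 = 10.45
Denominator: 1 + 0.0548×9 + 0.062×4.8 + 0.041×24 + 0.155×12 = 4.635
R = 10.45/4.635 = 2.254 kJ/s

2.254 kJ/s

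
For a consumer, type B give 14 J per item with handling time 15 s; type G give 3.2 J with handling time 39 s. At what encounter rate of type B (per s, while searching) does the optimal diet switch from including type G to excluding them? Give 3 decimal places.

The zero-one rule: include type G iff E₂/h₂ > λE₁/(1+λh₁). Equality gives the switch point.
λE₁h₂ = E₂ + λE₂h₁ ⇒ λ = E₂/(E₁h₂ − E₂h₁) = 3.2/(546 − 48) = 0.006426 per s.

0.006 per s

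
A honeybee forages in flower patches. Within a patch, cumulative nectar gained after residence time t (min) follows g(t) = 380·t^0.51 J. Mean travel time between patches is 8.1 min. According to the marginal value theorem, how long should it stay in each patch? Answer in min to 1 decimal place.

Optimal t* satisfies g'(t*) = g(t*)/(T + t*).
g'(t) = 0.51·380·t^-0.49. Setting 0.51·380·t^-0.49 = 380·t^0.51/(8.1+t) gives 0.51(8.1+t) = t, so 0.49·t = 0.51×8.1.
t* = 0.51×8.1/0.49 = 8.431 min.

8.4 min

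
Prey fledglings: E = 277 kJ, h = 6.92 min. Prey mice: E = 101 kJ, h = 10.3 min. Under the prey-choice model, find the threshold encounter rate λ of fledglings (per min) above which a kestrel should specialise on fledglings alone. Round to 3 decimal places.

At the threshold, the rate on fledglings alone equals the profitability of mice: λ·277/(1 + λ·6.92) = 101/10.3 = 9.806.
Rearranging, λ(277 − 9.806×6.92) = 9.806, so λ = 9.806/209.1 = 0.04689 per min.

0.047 per min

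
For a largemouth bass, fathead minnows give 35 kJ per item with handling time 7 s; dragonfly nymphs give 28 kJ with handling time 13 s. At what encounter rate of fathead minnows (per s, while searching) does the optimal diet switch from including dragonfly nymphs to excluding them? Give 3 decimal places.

0.108 per s

Drop dragonfly nymphs once their profitability E₂/h₂ falls below the rate achievable on fathead minnows alone: E₂/h₂ = λE₁/(1 + λh₁).
Solve for λ: λE₁h₂ = E₂(1 + λh₁) → λ(E₁h₂ − E₂h₁) = E₂ → λ = E₂/(E₁h₂ − E₂h₁).
λ = 28/(35×13 − 28×7) = 28/259 = 0.1081 per s.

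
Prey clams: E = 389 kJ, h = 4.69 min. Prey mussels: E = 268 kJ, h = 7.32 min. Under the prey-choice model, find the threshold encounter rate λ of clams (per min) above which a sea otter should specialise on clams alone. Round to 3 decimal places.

0.168 per min

The zero-one rule: include mussels iff E₂/h₂ > λE₁/(1+λh₁). Equality gives the switch point.
λE₁h₂ = E₂ + λE₂h₁ ⇒ λ = E₂/(E₁h₂ − E₂h₁) = 268/(2847 − 1257) = 0.1685 per min.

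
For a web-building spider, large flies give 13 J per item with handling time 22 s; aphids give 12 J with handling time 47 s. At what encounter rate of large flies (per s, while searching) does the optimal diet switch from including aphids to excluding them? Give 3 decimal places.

At the threshold, the rate on large flies alone equals the profitability of aphids: λ·13/(1 + λ·22) = 12/47 = 0.2553.
Rearranging, λ(13 − 0.2553×22) = 0.2553, so λ = 0.2553/7.383 = 0.03458 per s.

0.035 per s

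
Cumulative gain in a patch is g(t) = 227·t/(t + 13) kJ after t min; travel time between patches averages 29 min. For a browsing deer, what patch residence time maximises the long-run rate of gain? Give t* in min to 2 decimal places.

Maximise g(t)/(T+t): set derivative to zero → g'(t)(T+t) = g(t).
g'(t) = 227·13/(t + 13)². Setting 227·13/(t+13)² = 227t/[(t+13)(29+t)] gives 13(29+t) = t(t+13), so t² = 13×29 = 377.
t* = √377 = 19.42 min.

19.42 min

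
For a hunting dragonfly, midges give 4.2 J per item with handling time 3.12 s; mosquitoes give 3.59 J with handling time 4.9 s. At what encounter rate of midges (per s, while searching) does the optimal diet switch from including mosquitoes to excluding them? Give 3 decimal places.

0.383 per s

The zero-one rule: include mosquitoes iff E₂/h₂ > λE₁/(1+λh₁). Equality gives the switch point.
λE₁h₂ = E₂ + λE₂h₁ ⇒ λ = E₂/(E₁h₂ − E₂h₁) = 3.59/(20.58 − 11.2) = 0.3828 per s.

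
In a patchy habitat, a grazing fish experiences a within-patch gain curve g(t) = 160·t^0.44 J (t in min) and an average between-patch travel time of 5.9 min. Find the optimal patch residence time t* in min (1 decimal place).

Optimal t* satisfies g'(t*) = g(t*)/(T + t*).
g'(t) = 0.44·160·t^-0.56. Setting 0.44·160·t^-0.56 = 160·t^0.44/(5.9+t) gives 0.44(5.9+t) = t, so 0.56·t = 0.44×5.9.
t* = 0.44×5.9/0.56 = 4.636 min.

4.6 min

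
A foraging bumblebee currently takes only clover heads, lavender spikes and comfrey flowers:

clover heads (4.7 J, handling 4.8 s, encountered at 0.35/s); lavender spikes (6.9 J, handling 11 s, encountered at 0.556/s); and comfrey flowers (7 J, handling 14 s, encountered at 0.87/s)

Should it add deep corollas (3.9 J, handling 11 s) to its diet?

Intake rate on the current diet: R = (0.35×4.7 + 0.556×6.9 + 0.87×7) / (1 + 0.35×4.8 + 0.556×11 + 0.87×14) = 11.57/20.98 = 0.5516 J/s.
Profitability of deep corollas: 3.9/11 = 0.3545 J/s.
0.3545 < 0.5516, so adding deep corollas would lower the average — exclude it.

No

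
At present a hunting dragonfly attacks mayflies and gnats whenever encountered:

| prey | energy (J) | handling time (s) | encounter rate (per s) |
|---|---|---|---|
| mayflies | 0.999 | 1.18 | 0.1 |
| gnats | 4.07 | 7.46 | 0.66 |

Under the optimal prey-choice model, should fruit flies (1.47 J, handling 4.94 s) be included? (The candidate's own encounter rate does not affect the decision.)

No

Intake rate on the current diet: R = (0.1×0.999 + 0.66×4.07) / (1 + 0.1×1.18 + 0.66×7.46) = 2.786/6.042 = 0.4612 J/s.
Profitability of fruit flies: 1.47/4.94 = 0.2976 J/s.
0.2976 < 0.4612, so adding fruit flies would lower the average — exclude it.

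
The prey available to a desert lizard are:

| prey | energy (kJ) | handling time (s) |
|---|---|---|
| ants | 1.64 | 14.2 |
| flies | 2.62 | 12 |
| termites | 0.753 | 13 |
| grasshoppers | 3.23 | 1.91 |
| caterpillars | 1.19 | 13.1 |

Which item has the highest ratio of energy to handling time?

Profitability E/h (kJ/s): ants = 1.64/14.2 = 0.115, flies = 2.62/12 = 0.218, termites = 0.753/13 = 0.0579, grasshoppers = 3.23/1.91 = 1.69, caterpillars = 1.19/13.1 = 0.0908.
Ranked: grasshoppers > flies > ants > caterpillars > termites.

grasshoppers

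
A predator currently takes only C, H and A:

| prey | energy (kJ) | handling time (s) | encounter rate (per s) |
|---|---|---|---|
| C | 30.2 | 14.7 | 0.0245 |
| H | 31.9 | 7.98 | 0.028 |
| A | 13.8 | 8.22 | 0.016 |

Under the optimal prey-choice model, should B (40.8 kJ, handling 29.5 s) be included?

On C, H and A alone, R = ΣλE/(1+Σλh) = 1.854/1.715 = 1.081 kJ/s.
Profitability of B: 40.8/29.5 = 1.383 kJ/s.
Since 1.383 > R, including B increases the long-run rate.

Yes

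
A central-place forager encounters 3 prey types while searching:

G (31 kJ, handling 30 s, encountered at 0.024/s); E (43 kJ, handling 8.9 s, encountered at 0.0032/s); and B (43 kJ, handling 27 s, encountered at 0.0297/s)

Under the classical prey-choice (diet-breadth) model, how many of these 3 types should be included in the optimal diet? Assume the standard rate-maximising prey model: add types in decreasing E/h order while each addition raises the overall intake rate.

E/h in descending order: E 4.83, B 1.59, G 1.03 kJ/s. The optimal diet is the largest prefix of this list for which every included type satisfies E_i/h_i > R on the types above it.
Rate on top 1: 0.1338. B: 1.59 > 0.1338 → include.
Rate on top 2: 0.7729. G: 1.03 > 0.7729 → include.
Optimal diet: E, B, G — 3 of 3 types.

3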